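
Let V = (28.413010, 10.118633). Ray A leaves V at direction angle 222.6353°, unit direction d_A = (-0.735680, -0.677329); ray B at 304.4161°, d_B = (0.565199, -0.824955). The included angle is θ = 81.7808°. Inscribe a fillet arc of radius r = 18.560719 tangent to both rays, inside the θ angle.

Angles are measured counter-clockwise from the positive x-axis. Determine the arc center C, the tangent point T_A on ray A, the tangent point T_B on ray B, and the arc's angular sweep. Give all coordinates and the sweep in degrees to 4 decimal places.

bisector direction at 263.5257° = (-0.112758,-0.993623)
center distance |VC| = r/sin(θ/2) = 18.560719/sin(40.8904°) = 28.353678
C = V + |VC|·bis = (25.2159,-18.0542)
T_A = V + ((C−V)·d_A)·d_A = V + 21.4343·d_A = (12.6442,-4.3995)
T_B = V + ((C−V)·d_B)·d_B = V + 21.4343·d_B = (40.5277,-7.5637)
sweep = 180° − θ = 98.2192°

center=(25.2159,-18.0542) T_A=(12.6442,-4.3995) T_B=(40.5277,-7.5637) sweep=98.2192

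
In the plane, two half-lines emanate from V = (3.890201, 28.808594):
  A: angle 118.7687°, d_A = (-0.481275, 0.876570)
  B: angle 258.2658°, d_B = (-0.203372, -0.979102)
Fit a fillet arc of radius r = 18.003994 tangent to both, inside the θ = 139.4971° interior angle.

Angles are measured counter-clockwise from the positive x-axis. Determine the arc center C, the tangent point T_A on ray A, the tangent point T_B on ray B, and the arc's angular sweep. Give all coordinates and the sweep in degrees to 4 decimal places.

bisector direction at 188.5172° = (-0.988971,-0.148107)
center distance |VC| = r/sin(θ/2) = 18.003994/sin(69.7485°) = 19.190288
C = V + |VC|·bis = (-15.0884,25.9664)
T_A = V + ((C−V)·d_A)·d_A = V + 6.6425·d_A = (0.6933,34.6312)
T_B = V + ((C−V)·d_B)·d_B = V + 6.6425·d_B = (2.5393,22.3049)
sweep = 180° − θ = 40.5029°

center=(-15.0884,25.9664) T_A=(0.6933,34.6312) T_B=(2.5393,22.3049) sweep=40.5029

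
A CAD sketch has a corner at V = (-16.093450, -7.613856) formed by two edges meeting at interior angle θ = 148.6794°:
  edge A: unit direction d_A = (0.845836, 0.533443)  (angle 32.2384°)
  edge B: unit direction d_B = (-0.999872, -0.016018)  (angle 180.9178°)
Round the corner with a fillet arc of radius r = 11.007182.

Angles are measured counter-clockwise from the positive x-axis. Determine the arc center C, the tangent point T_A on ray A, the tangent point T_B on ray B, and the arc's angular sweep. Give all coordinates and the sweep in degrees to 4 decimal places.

bisector direction at 106.5781° = (-0.285322,0.958432)
center distance |VC| = r/sin(θ/2) = 11.007182/sin(74.3397°) = 11.431532
C = V + |VC|·bis = (-19.3551,3.3425)
T_A = V + ((C−V)·d_A)·d_A = V + 3.0858·d_A = (-13.4834,-5.9678)
T_B = V + ((C−V)·d_B)·d_B = V + 3.0858·d_B = (-19.1788,-7.6633)
sweep = 180° − θ = 31.3206°

center=(-19.3551,3.3425) T_A=(-13.4834,-5.9678) T_B=(-19.1788,-7.6633) sweep=31.3206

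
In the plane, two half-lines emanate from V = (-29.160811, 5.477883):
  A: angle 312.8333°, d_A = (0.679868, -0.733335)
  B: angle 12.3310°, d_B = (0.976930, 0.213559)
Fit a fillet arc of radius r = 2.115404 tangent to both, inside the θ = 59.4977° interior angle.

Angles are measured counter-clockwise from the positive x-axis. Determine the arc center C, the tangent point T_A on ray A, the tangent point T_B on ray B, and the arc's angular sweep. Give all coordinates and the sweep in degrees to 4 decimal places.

center=(-25.0931,4.2017) T_A=(-26.6444,2.7635) T_B=(-25.5448,6.2683) sweep=120.5023

bisector direction at 342.5822° = (0.954147,-0.299338)
center distance |VC| = r/sin(θ/2) = 2.115404/sin(29.7489°) = 4.263216
C = V + |VC|·bis = (-25.0931,4.2017)
T_A = V + ((C−V)·d_A)·d_A = V + 3.7014·d_A = (-26.6444,2.7635)
T_B = V + ((C−V)·d_B)·d_B = V + 3.7014·d_B = (-25.5448,6.2683)
sweep = 180° − θ = 120.5023°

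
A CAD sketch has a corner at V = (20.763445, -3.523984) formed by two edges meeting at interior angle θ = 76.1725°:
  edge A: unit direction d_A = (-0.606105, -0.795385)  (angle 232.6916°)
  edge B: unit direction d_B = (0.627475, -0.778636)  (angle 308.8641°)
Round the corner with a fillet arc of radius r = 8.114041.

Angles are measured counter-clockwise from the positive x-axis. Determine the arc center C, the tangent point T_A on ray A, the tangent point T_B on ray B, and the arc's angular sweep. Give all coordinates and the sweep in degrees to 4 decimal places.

center=(20.9420,-16.6768) T_A=(14.4882,-11.7589) T_B=(27.2599,-11.5855) sweep=103.8275

bisector direction at 270.7779° = (0.013576,-0.999908)
center distance |VC| = r/sin(θ/2) = 8.114041/sin(38.0862°) = 13.154058
C = V + |VC|·bis = (20.9420,-16.6768)
T_A = V + ((C−V)·d_A)·d_A = V + 10.3533·d_A = (14.4882,-11.7589)
T_B = V + ((C−V)·d_B)·d_B = V + 10.3533·d_B = (27.2599,-11.5855)
sweep = 180° − θ = 103.8275°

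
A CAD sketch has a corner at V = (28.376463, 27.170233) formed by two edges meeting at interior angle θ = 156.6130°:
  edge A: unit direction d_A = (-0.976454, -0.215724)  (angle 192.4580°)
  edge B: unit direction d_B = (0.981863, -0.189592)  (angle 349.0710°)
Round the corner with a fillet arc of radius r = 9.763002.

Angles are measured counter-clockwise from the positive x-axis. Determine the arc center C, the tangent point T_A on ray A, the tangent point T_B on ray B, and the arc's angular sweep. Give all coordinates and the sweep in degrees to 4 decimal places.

bisector direction at 270.7645° = (0.013343,-0.999911)
center distance |VC| = r/sin(θ/2) = 9.763002/sin(78.3065°) = 9.969920
C = V + |VC|·bis = (28.5095,17.2012)
T_A = V + ((C−V)·d_A)·d_A = V + 2.0207·d_A = (26.4034,26.7343)
T_B = V + ((C−V)·d_B)·d_B = V + 2.0207·d_B = (30.3605,26.7871)
sweep = 180° − θ = 23.3870°

center=(28.5095,17.2012) T_A=(26.4034,26.7343) T_B=(30.3605,26.7871) sweep=23.3870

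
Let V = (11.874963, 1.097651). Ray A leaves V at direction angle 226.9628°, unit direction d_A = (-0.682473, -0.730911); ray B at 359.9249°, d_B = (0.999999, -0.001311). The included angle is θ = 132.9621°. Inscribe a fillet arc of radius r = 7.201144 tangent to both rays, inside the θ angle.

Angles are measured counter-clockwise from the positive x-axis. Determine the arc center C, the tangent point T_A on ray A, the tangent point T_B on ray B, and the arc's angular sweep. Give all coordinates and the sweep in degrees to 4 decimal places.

center=(14.9995,-6.1076) T_A=(9.7361,-1.1930) T_B=(15.0089,1.0935) sweep=47.0379

bisector direction at 293.4438° = (0.397850,-0.917450)
center distance |VC| = r/sin(θ/2) = 7.201144/sin(66.4810°) = 7.853553
C = V + |VC|·bis = (14.9995,-6.1076)
T_A = V + ((C−V)·d_A)·d_A = V + 3.1340·d_A = (9.7361,-1.1930)
T_B = V + ((C−V)·d_B)·d_B = V + 3.1340·d_B = (15.0089,1.0935)
sweep = 180° − θ = 47.0379°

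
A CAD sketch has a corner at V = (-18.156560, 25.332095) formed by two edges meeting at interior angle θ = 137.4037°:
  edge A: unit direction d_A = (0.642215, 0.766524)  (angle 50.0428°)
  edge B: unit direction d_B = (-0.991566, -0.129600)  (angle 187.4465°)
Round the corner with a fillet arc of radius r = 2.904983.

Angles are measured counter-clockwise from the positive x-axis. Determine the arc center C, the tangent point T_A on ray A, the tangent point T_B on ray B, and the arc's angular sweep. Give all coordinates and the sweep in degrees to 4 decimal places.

center=(-19.6560,28.0658) T_A=(-17.4293,26.2002) T_B=(-19.2795,25.1853) sweep=42.5963

bisector direction at 118.7446° = (-0.480907,0.876772)
center distance |VC| = r/sin(θ/2) = 2.904983/sin(68.7018°) = 3.117928
C = V + |VC|·bis = (-19.6560,28.0658)
T_A = V + ((C−V)·d_A)·d_A = V + 1.1325·d_A = (-17.4293,26.2002)
T_B = V + ((C−V)·d_B)·d_B = V + 1.1325·d_B = (-19.2795,25.1853)
sweep = 180° − θ = 42.5963°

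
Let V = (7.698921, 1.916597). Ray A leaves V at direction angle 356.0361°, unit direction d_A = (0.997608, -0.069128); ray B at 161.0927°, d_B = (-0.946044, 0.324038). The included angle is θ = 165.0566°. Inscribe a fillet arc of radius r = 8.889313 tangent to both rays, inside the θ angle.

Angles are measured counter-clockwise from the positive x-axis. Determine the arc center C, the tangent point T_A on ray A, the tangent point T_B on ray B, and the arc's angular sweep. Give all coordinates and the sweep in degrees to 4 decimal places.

center=(9.4765,10.7041) T_A=(8.8620,1.8360) T_B=(6.5960,2.2944) sweep=14.9434

bisector direction at 78.5644° = (0.198266,0.980148)
center distance |VC| = r/sin(θ/2) = 8.889313/sin(82.5283°) = 8.965437
C = V + |VC|·bis = (9.4765,10.7041)
T_A = V + ((C−V)·d_A)·d_A = V + 1.1658·d_A = (8.8620,1.8360)
T_B = V + ((C−V)·d_B)·d_B = V + 1.1658·d_B = (6.5960,2.2944)
sweep = 180° − θ = 14.9434°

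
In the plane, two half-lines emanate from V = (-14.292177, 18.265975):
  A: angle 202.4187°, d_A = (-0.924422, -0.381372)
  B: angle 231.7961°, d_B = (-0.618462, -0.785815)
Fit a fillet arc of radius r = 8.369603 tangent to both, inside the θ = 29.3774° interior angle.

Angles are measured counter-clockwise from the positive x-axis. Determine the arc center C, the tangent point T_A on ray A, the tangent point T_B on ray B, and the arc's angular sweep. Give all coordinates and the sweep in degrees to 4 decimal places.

bisector direction at 217.1074° = (-0.797506,-0.603311)
center distance |VC| = r/sin(θ/2) = 8.369603/sin(14.6887°) = 33.007439
C = V + |VC|·bis = (-40.6158,-1.6478)
T_A = V + ((C−V)·d_A)·d_A = V + 31.9287·d_A = (-43.8077,6.0893)
T_B = V + ((C−V)·d_B)·d_B = V + 31.9287·d_B = (-34.0389,-6.8241)
sweep = 180° − θ = 150.6226°

center=(-40.6158,-1.6478) T_A=(-43.8077,6.0893) T_B=(-34.0389,-6.8241) sweep=150.6226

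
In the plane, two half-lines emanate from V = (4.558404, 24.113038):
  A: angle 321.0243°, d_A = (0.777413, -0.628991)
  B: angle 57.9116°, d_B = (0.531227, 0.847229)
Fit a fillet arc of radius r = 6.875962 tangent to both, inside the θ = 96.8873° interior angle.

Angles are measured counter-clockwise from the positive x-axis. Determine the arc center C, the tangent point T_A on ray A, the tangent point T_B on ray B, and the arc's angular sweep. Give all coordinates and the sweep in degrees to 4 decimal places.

center=(13.6220,25.6245) T_A=(9.2970,20.2791) T_B=(7.7964,29.2772) sweep=83.1127

bisector direction at 9.4680° = (0.986378,0.164496)
center distance |VC| = r/sin(θ/2) = 6.875962/sin(48.4436°) = 9.188732
C = V + |VC|·bis = (13.6220,25.6245)
T_A = V + ((C−V)·d_A)·d_A = V + 6.0954·d_A = (9.2970,20.2791)
T_B = V + ((C−V)·d_B)·d_B = V + 6.0954·d_B = (7.7964,29.2772)
sweep = 180° − θ = 83.1127°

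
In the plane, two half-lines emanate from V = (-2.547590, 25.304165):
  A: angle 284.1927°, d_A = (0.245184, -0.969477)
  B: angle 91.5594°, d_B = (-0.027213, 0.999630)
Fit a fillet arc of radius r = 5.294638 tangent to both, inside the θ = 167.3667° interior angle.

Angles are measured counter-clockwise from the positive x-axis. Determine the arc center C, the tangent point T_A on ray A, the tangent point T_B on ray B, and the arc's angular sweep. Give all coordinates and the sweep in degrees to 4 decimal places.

center=(2.7291,26.0341) T_A=(-2.4039,24.7360) T_B=(-2.5635,25.8900) sweep=12.6333

bisector direction at 7.8761° = (0.990567,0.137030)
center distance |VC| = r/sin(θ/2) = 5.294638/sin(83.6834°) = 5.326978
C = V + |VC|·bis = (2.7291,26.0341)
T_A = V + ((C−V)·d_A)·d_A = V + 0.5861·d_A = (-2.4039,24.7360)
T_B = V + ((C−V)·d_B)·d_B = V + 0.5861·d_B = (-2.5635,25.8900)
sweep = 180° − θ = 12.6333°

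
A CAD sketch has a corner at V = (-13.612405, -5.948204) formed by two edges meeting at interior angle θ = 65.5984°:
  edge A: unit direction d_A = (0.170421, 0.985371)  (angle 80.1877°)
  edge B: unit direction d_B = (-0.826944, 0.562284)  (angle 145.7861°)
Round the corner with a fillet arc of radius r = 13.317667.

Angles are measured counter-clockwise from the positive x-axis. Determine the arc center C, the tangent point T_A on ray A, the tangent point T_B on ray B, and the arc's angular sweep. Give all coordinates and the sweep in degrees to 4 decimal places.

bisector direction at 112.9869° = (-0.390521,0.920594)
center distance |VC| = r/sin(θ/2) = 13.317667/sin(32.7992°) = 24.585109
C = V + |VC|·bis = (-23.2134,16.6847)
T_A = V + ((C−V)·d_A)·d_A = V + 20.6656·d_A = (-10.0906,14.4151)
T_B = V + ((C−V)·d_B)·d_B = V + 20.6656·d_B = (-30.7017,5.6717)
sweep = 180° − θ = 114.4016°

center=(-23.2134,16.6847) T_A=(-10.0906,14.4151) T_B=(-30.7017,5.6717) sweep=114.4016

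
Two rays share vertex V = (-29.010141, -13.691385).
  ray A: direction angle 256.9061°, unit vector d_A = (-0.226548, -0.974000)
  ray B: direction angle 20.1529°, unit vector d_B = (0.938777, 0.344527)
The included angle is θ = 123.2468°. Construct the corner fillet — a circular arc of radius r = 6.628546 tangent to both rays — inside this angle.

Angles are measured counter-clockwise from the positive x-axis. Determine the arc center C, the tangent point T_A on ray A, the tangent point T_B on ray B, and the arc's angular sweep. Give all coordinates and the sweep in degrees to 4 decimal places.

center=(-23.3651,-18.6805) T_A=(-29.8213,-17.1788) T_B=(-25.6488,-12.4578) sweep=56.7532

bisector direction at 318.5295° = (0.749297,-0.662234)
center distance |VC| = r/sin(θ/2) = 6.628546/sin(61.6234°) = 7.533785
C = V + |VC|·bis = (-23.3651,-18.6805)
T_A = V + ((C−V)·d_A)·d_A = V + 3.5805·d_A = (-29.8213,-17.1788)
T_B = V + ((C−V)·d_B)·d_B = V + 3.5805·d_B = (-25.6488,-12.4578)
sweep = 180° − θ = 56.7532°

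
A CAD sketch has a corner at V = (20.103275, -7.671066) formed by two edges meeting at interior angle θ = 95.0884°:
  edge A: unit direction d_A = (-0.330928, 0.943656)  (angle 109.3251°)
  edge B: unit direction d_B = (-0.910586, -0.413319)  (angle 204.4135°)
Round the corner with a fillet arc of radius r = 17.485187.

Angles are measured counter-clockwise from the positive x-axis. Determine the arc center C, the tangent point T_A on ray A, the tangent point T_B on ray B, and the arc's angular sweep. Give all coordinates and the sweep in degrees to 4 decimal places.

bisector direction at 156.8693° = (-0.919611,0.392830)
center distance |VC| = r/sin(θ/2) = 17.485187/sin(47.5442°) = 23.699143
C = V + |VC|·bis = (-1.6907,1.6387)
T_A = V + ((C−V)·d_A)·d_A = V + 15.9974·d_A = (14.8093,7.4250)
T_B = V + ((C−V)·d_B)·d_B = V + 15.9974·d_B = (5.5362,-14.2831)
sweep = 180° − θ = 84.9116°

center=(-1.6907,1.6387) T_A=(14.8093,7.4250) T_B=(5.5362,-14.2831) sweep=84.9116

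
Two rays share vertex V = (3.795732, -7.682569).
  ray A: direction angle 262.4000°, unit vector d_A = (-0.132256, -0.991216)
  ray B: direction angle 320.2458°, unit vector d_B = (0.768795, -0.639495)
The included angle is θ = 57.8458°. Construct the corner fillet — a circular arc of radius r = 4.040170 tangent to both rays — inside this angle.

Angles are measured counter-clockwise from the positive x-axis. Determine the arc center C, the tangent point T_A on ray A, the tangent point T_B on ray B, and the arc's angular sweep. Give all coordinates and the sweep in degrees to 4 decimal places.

center=(6.8334,-15.4645) T_A=(2.8287,-14.9302) T_B=(9.4170,-12.3585) sweep=122.1542

bisector direction at 291.3229° = (0.363624,-0.931546)
center distance |VC| = r/sin(θ/2) = 4.040170/sin(28.9229°) = 8.353806
C = V + |VC|·bis = (6.8334,-15.4645)
T_A = V + ((C−V)·d_A)·d_A = V + 7.3118·d_A = (2.8287,-14.9302)
T_B = V + ((C−V)·d_B)·d_B = V + 7.3118·d_B = (9.4170,-12.3585)
sweep = 180° − θ = 122.1542°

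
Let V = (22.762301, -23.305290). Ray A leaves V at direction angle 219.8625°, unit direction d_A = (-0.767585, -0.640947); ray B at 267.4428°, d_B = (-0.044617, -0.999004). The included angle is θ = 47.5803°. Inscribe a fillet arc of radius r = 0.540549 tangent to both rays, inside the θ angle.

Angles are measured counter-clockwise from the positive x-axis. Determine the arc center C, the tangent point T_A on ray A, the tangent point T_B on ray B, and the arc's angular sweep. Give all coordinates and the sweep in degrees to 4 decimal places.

bisector direction at 243.6526° = (-0.443812,-0.896120)
center distance |VC| = r/sin(θ/2) = 0.540549/sin(23.7902°) = 1.340023
C = V + |VC|·bis = (22.1676,-24.5061)
T_A = V + ((C−V)·d_A)·d_A = V + 1.2262·d_A = (21.8211,-24.0912)
T_B = V + ((C−V)·d_B)·d_B = V + 1.2262·d_B = (22.7076,-24.5302)
sweep = 180° − θ = 132.4197°

center=(22.1676,-24.5061) T_A=(21.8211,-24.0912) T_B=(22.7076,-24.5302) sweep=132.4197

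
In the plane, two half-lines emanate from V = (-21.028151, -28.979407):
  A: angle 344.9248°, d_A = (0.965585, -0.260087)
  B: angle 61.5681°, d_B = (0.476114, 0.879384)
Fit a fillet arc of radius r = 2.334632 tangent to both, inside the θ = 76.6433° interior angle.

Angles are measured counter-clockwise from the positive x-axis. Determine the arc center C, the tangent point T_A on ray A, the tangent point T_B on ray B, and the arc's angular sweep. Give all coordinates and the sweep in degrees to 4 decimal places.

center=(-17.5687,-27.4934) T_A=(-18.1759,-29.7477) T_B=(-19.6218,-26.3818) sweep=103.3567

bisector direction at 23.2465° = (0.918816,0.394687)
center distance |VC| = r/sin(θ/2) = 2.334632/sin(38.3216°) = 3.765077
C = V + |VC|·bis = (-17.5687,-27.4934)
T_A = V + ((C−V)·d_A)·d_A = V + 2.9539·d_A = (-18.1759,-29.7477)
T_B = V + ((C−V)·d_B)·d_B = V + 2.9539·d_B = (-19.6218,-26.3818)
sweep = 180° − θ = 103.3567°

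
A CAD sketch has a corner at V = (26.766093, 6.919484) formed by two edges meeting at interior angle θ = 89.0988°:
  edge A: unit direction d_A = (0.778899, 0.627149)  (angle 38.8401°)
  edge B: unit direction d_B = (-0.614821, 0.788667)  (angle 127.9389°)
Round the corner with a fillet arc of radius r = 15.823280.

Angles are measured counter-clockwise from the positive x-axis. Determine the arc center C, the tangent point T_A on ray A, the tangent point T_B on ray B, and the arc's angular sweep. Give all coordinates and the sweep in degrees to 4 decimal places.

center=(29.3627,29.3251) T_A=(39.2862,17.0004) T_B=(16.8834,19.5966) sweep=90.9012

bisector direction at 83.3895° = (0.115119,0.993352)
center distance |VC| = r/sin(θ/2) = 15.823280/sin(44.5494°) = 22.555580
C = V + |VC|·bis = (29.3627,29.3251)
T_A = V + ((C−V)·d_A)·d_A = V + 16.0741·d_A = (39.2862,17.0004)
T_B = V + ((C−V)·d_B)·d_B = V + 16.0741·d_B = (16.8834,19.5966)
sweep = 180° − θ = 90.9012°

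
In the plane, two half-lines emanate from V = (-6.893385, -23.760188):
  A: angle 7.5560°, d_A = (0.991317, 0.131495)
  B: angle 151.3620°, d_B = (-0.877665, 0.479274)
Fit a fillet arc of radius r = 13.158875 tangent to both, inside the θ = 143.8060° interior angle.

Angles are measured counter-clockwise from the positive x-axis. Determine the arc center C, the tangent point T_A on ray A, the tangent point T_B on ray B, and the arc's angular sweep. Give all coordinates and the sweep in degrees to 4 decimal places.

center=(-4.3608,-10.1501) T_A=(-2.6305,-23.1947) T_B=(-10.6675,-21.6992) sweep=36.1940

bisector direction at 79.4590° = (0.182939,0.983124)
center distance |VC| = r/sin(θ/2) = 13.158875/sin(71.9030°) = 13.843695
C = V + |VC|·bis = (-4.3608,-10.1501)
T_A = V + ((C−V)·d_A)·d_A = V + 4.3002·d_A = (-2.6305,-23.1947)
T_B = V + ((C−V)·d_B)·d_B = V + 4.3002·d_B = (-10.6675,-21.6992)
sweep = 180° − θ = 36.1940°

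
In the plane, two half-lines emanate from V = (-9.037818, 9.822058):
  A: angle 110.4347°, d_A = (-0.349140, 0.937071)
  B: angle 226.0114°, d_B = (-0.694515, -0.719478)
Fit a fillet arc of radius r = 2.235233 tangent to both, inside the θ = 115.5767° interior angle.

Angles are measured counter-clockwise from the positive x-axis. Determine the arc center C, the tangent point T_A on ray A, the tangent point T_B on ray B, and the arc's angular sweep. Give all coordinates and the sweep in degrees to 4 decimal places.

center=(-11.6241,10.3613) T_A=(-9.5295,11.1417) T_B=(-10.0159,8.8089) sweep=64.4233

bisector direction at 168.2231° = (-0.978950,0.204102)
center distance |VC| = r/sin(θ/2) = 2.235233/sin(57.7884°) = 2.641855
C = V + |VC|·bis = (-11.6241,10.3613)
T_A = V + ((C−V)·d_A)·d_A = V + 1.4082·d_A = (-9.5295,11.1417)
T_B = V + ((C−V)·d_B)·d_B = V + 1.4082·d_B = (-10.0159,8.8089)
sweep = 180° − θ = 64.4233°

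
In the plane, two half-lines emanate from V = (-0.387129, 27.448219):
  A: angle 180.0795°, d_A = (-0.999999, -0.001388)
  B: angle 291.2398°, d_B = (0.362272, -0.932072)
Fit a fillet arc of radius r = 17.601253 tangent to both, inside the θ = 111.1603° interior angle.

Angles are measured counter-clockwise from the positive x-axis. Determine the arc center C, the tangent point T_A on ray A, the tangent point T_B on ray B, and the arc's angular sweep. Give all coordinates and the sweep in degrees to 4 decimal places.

center=(-12.4235,9.8302) T_A=(-12.4479,27.4315) T_B=(3.9822,16.2067) sweep=68.8397

bisector direction at 235.6596° = (-0.564108,-0.825701)
center distance |VC| = r/sin(θ/2) = 17.601253/sin(55.5802°) = 21.336980
C = V + |VC|·bis = (-12.4235,9.8302)
T_A = V + ((C−V)·d_A)·d_A = V + 12.0608·d_A = (-12.4479,27.4315)
T_B = V + ((C−V)·d_B)·d_B = V + 12.0608·d_B = (3.9822,16.2067)
sweep = 180° − θ = 68.8397°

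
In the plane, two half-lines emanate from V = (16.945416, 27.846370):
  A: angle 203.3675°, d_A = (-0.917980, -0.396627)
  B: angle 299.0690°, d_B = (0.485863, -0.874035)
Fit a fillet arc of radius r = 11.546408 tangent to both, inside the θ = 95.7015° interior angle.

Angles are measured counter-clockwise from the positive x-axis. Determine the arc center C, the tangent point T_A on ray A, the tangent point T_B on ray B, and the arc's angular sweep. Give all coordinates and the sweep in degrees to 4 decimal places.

center=(11.9312,13.1018) T_A=(7.3516,23.7012) T_B=(22.0232,18.7118) sweep=84.2985

bisector direction at 251.2183° = (-0.321964,-0.946752)
center distance |VC| = r/sin(θ/2) = 11.546408/sin(47.8507°) = 15.573805
C = V + |VC|·bis = (11.9312,13.1018)
T_A = V + ((C−V)·d_A)·d_A = V + 10.4510·d_A = (7.3516,23.7012)
T_B = V + ((C−V)·d_B)·d_B = V + 10.4510·d_B = (22.0232,18.7118)
sweep = 180° − θ = 84.2985°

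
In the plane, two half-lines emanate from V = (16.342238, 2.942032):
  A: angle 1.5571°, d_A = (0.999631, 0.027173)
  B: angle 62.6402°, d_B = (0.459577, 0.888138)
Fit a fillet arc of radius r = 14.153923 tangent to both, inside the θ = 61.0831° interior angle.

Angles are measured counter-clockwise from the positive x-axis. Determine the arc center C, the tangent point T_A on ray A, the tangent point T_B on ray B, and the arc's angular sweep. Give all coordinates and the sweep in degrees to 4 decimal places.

bisector direction at 32.0986° = (0.847134,0.531379)
center distance |VC| = r/sin(θ/2) = 14.153923/sin(30.5416°) = 27.853112
C = V + |VC|·bis = (39.9376,17.7426)
T_A = V + ((C−V)·d_A)·d_A = V + 23.9888·d_A = (40.3222,3.5939)
T_B = V + ((C−V)·d_B)·d_B = V + 23.9888·d_B = (27.3669,24.2474)
sweep = 180° − θ = 118.9169°

center=(39.9376,17.7426) T_A=(40.3222,3.5939) T_B=(27.3669,24.2474) sweep=118.9169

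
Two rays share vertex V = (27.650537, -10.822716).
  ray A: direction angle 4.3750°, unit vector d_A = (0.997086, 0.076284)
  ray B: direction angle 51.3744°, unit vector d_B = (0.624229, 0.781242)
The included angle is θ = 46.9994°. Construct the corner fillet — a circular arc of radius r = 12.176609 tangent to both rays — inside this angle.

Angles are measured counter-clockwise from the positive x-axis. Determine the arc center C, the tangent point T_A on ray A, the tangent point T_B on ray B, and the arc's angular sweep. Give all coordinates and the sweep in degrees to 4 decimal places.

bisector direction at 27.8747° = (0.883972,0.467540)
center distance |VC| = r/sin(θ/2) = 12.176609/sin(23.4997°) = 30.537390
C = V + |VC|·bis = (54.6447,3.4547)
T_A = V + ((C−V)·d_A)·d_A = V + 28.0047·d_A = (55.5736,-8.6864)
T_B = V + ((C−V)·d_B)·d_B = V + 28.0047·d_B = (45.1319,11.0557)
sweep = 180° − θ = 133.0006°

center=(54.6447,3.4547) T_A=(55.5736,-8.6864) T_B=(45.1319,11.0557) sweep=133.0006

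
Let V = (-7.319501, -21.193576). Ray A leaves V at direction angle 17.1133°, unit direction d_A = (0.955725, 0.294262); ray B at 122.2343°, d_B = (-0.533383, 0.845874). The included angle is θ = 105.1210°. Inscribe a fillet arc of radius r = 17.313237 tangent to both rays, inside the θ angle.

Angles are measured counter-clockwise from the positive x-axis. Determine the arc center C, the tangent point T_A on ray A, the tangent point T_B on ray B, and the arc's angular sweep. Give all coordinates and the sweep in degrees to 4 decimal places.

bisector direction at 69.6738° = (0.347364,0.937730)
center distance |VC| = r/sin(θ/2) = 17.313237/sin(52.5605°) = 21.805202
C = V + |VC|·bis = (0.2549,-0.7462)
T_A = V + ((C−V)·d_A)·d_A = V + 13.2559·d_A = (5.3495,-17.2929)
T_B = V + ((C−V)·d_B)·d_B = V + 13.2559·d_B = (-14.3900,-9.9808)
sweep = 180° − θ = 74.8790°

center=(0.2549,-0.7462) T_A=(5.3495,-17.2929) T_B=(-14.3900,-9.9808) sweep=74.8790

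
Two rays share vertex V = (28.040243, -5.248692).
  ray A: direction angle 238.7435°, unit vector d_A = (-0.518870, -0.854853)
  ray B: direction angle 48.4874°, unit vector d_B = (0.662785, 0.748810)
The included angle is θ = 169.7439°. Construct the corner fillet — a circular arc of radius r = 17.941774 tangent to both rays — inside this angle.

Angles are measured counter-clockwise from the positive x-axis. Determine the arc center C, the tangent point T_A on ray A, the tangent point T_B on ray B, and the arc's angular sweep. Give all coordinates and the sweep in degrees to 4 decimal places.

bisector direction at 323.6155° = (0.805054,-0.593202)
center distance |VC| = r/sin(θ/2) = 17.941774/sin(84.8719°) = 18.013876
C = V + |VC|·bis = (42.5424,-15.9346)
T_A = V + ((C−V)·d_A)·d_A = V + 1.6101·d_A = (27.2048,-6.6251)
T_B = V + ((C−V)·d_B)·d_B = V + 1.6101·d_B = (29.1074,-4.0430)
sweep = 180° − θ = 10.2561°

center=(42.5424,-15.9346) T_A=(27.2048,-6.6251) T_B=(29.1074,-4.0430) sweep=10.2561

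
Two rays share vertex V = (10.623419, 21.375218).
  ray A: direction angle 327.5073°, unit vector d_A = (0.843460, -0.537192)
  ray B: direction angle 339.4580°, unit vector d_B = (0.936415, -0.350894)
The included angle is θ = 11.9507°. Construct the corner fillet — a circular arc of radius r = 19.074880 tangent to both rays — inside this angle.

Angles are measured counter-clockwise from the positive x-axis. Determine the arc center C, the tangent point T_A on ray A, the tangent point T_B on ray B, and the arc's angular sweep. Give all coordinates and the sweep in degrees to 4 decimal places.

bisector direction at 333.4827° = (0.894799,-0.446469)
center distance |VC| = r/sin(θ/2) = 19.074880/sin(5.9753°) = 183.235086
C = V + |VC|·bis = (174.5820,-60.4335)
T_A = V + ((C−V)·d_A)·d_A = V + 182.2395·d_A = (164.3352,-76.5224)
T_B = V + ((C−V)·d_B)·d_B = V + 182.2395·d_B = (181.2753,-42.5715)
sweep = 180° − θ = 168.0493°

center=(174.5820,-60.4335) T_A=(164.3352,-76.5224) T_B=(181.2753,-42.5715) sweep=168.0493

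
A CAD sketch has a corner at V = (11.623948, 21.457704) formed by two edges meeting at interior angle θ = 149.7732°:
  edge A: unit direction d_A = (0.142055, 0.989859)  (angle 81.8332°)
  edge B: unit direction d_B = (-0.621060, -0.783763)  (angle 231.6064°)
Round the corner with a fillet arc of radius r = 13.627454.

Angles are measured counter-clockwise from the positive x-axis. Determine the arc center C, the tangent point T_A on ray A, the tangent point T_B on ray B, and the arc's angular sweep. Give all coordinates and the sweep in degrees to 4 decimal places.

center=(-1.3425,27.0366) T_A=(12.1468,25.1008) T_B=(9.3382,18.5732) sweep=30.2268

bisector direction at 156.7198° = (-0.918583,0.395228)
center distance |VC| = r/sin(θ/2) = 13.627454/sin(74.8866°) = 14.115692
C = V + |VC|·bis = (-1.3425,27.0366)
T_A = V + ((C−V)·d_A)·d_A = V + 3.6804·d_A = (12.1468,25.1008)
T_B = V + ((C−V)·d_B)·d_B = V + 3.6804·d_B = (9.3382,18.5732)
sweep = 180° − θ = 30.2268°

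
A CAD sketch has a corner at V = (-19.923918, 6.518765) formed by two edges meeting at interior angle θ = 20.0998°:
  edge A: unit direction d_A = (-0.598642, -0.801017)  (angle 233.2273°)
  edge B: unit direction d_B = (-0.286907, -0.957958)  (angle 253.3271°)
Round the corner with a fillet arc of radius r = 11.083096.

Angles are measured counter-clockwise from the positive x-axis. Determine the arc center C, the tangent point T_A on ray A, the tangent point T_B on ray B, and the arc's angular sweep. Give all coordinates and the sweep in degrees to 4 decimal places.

center=(-48.4833,-50.2091) T_A=(-57.3611,-43.5743) T_B=(-37.8662,-53.3889) sweep=159.9002

bisector direction at 243.2772° = (-0.449674,-0.893193)
center distance |VC| = r/sin(θ/2) = 11.083096/sin(10.0499°) = 63.511333
C = V + |VC|·bis = (-48.4833,-50.2091)
T_A = V + ((C−V)·d_A)·d_A = V + 62.5368·d_A = (-57.3611,-43.5743)
T_B = V + ((C−V)·d_B)·d_B = V + 62.5368·d_B = (-37.8662,-53.3889)
sweep = 180° − θ = 159.9002°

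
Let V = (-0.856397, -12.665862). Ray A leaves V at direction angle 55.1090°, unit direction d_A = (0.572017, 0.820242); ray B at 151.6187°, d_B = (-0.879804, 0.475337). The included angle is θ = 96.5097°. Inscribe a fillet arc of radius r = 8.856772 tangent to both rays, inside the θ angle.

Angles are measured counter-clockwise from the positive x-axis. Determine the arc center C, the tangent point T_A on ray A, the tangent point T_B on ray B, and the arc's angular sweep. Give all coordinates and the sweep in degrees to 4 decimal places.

center=(-3.6001,-1.1168) T_A=(3.6646,-6.1830) T_B=(-7.8100,-8.9090) sweep=83.4903

bisector direction at 103.3638° = (-0.231134,0.972922)
center distance |VC| = r/sin(θ/2) = 8.856772/sin(48.2548°) = 11.870539
C = V + |VC|·bis = (-3.6001,-1.1168)
T_A = V + ((C−V)·d_A)·d_A = V + 7.9036·d_A = (3.6646,-6.1830)
T_B = V + ((C−V)·d_B)·d_B = V + 7.9036·d_B = (-7.8100,-8.9090)
sweep = 180° − θ = 83.4903°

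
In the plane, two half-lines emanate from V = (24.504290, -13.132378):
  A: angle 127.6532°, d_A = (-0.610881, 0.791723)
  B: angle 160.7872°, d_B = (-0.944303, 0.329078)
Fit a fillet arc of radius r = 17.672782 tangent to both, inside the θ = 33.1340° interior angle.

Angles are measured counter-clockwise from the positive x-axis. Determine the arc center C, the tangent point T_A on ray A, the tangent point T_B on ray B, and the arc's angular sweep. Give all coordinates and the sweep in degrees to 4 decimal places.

center=(-25.7783,23.1056) T_A=(-11.7864,33.9016) T_B=(-31.5940,6.4172) sweep=146.8660

bisector direction at 144.2202° = (-0.811270,0.584672)
center distance |VC| = r/sin(θ/2) = 17.672782/sin(16.5670°) = 61.980105
C = V + |VC|·bis = (-25.7783,23.1056)
T_A = V + ((C−V)·d_A)·d_A = V + 59.4071·d_A = (-11.7864,33.9016)
T_B = V + ((C−V)·d_B)·d_B = V + 59.4071·d_B = (-31.5940,6.4172)
sweep = 180° − θ = 146.8660°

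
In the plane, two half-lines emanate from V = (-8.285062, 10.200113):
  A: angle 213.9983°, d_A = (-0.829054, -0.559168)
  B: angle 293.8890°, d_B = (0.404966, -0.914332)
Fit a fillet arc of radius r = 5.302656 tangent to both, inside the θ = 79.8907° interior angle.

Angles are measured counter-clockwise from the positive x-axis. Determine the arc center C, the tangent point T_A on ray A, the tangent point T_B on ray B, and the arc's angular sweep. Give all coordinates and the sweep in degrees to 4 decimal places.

center=(-10.5693,2.2634) T_A=(-13.5344,6.6596) T_B=(-5.7209,4.4108) sweep=100.1093

bisector direction at 253.9437° = (-0.276583,-0.960990)
center distance |VC| = r/sin(θ/2) = 5.302656/sin(39.9453°) = 8.258860
C = V + |VC|·bis = (-10.5693,2.2634)
T_A = V + ((C−V)·d_A)·d_A = V + 6.3317·d_A = (-13.5344,6.6596)
T_B = V + ((C−V)·d_B)·d_B = V + 6.3317·d_B = (-5.7209,4.4108)
sweep = 180° − θ = 100.1093°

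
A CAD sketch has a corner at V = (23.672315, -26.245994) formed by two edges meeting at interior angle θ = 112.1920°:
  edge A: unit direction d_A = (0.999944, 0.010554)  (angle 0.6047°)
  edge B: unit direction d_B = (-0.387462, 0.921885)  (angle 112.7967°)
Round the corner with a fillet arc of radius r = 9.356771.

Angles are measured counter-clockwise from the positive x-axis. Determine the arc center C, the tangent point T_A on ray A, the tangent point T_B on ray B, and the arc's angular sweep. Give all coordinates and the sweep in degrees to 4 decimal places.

center=(29.8617,-16.8234) T_A=(29.9604,-26.1796) T_B=(21.2358,-20.4488) sweep=67.8080

bisector direction at 56.7007° = (0.549013,0.835814)
center distance |VC| = r/sin(θ/2) = 9.356771/sin(56.0960°) = 11.273580
C = V + |VC|·bis = (29.8617,-16.8234)
T_A = V + ((C−V)·d_A)·d_A = V + 6.2884·d_A = (29.9604,-26.1796)
T_B = V + ((C−V)·d_B)·d_B = V + 6.2884·d_B = (21.2358,-20.4488)
sweep = 180° − θ = 67.8080°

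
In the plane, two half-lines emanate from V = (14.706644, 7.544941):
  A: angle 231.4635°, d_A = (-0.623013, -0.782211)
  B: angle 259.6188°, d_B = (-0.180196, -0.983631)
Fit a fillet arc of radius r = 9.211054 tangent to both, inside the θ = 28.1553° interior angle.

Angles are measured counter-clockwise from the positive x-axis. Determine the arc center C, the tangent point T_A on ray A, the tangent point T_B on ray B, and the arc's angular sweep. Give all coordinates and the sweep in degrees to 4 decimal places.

center=(-0.9725,-26.9254) T_A=(-8.1775,-21.1868) T_B=(8.0878,-28.5852) sweep=151.8447

bisector direction at 245.5412° = (-0.414040,-0.910259)
center distance |VC| = r/sin(θ/2) = 9.211054/sin(14.0777°) = 37.868691
C = V + |VC|·bis = (-0.9725,-26.9254)
T_A = V + ((C−V)·d_A)·d_A = V + 36.7314·d_A = (-8.1775,-21.1868)
T_B = V + ((C−V)·d_B)·d_B = V + 36.7314·d_B = (8.0878,-28.5852)
sweep = 180° − θ = 151.8447°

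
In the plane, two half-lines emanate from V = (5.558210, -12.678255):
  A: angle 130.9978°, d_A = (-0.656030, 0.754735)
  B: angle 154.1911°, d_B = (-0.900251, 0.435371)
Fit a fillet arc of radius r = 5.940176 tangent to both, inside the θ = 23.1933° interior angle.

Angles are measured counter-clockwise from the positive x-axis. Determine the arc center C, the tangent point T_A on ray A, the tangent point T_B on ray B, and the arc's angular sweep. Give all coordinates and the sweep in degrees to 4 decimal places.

center=(-17.9151,5.2720) T_A=(-13.4318,9.1690) T_B=(-20.5012,-0.0756) sweep=156.8067

bisector direction at 142.5945° = (-0.794356,0.607453)
center distance |VC| = r/sin(θ/2) = 5.940176/sin(11.5967°) = 29.550079
C = V + |VC|·bis = (-17.9151,5.2720)
T_A = V + ((C−V)·d_A)·d_A = V + 28.9469·d_A = (-13.4318,9.1690)
T_B = V + ((C−V)·d_B)·d_B = V + 28.9469·d_B = (-20.5012,-0.0756)
sweep = 180° − θ = 156.8067°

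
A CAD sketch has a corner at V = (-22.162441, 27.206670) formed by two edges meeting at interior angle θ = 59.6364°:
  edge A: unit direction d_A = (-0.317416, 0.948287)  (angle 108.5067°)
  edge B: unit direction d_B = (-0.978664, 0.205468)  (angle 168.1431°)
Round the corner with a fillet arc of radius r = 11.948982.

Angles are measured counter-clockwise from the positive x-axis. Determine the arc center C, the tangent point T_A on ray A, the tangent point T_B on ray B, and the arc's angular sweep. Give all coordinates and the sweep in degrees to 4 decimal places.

center=(-40.1112,43.1845) T_A=(-28.7802,46.9772) T_B=(-42.5663,31.4904) sweep=120.3636

bisector direction at 138.3249° = (-0.746927,0.664906)
center distance |VC| = r/sin(θ/2) = 11.948982/sin(29.8182°) = 24.030150
C = V + |VC|·bis = (-40.1112,43.1845)
T_A = V + ((C−V)·d_A)·d_A = V + 20.8487·d_A = (-28.7802,46.9772)
T_B = V + ((C−V)·d_B)·d_B = V + 20.8487·d_B = (-42.5663,31.4904)
sweep = 180° − θ = 120.3636°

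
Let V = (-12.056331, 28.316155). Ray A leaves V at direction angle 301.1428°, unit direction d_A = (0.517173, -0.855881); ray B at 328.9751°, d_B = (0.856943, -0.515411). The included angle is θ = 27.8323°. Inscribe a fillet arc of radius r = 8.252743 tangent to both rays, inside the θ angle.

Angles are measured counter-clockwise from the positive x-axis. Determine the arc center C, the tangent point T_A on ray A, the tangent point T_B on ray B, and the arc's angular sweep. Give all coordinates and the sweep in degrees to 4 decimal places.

center=(12.2328,4.0770) T_A=(5.1694,-0.1911) T_B=(16.4863,11.1491) sweep=152.1677

bisector direction at 315.0590° = (0.707834,-0.706379)
center distance |VC| = r/sin(θ/2) = 8.252743/sin(13.9162°) = 34.314704
C = V + |VC|·bis = (12.2328,4.0770)
T_A = V + ((C−V)·d_A)·d_A = V + 33.3075·d_A = (5.1694,-0.1911)
T_B = V + ((C−V)·d_B)·d_B = V + 33.3075·d_B = (16.4863,11.1491)
sweep = 180° − θ = 152.1677°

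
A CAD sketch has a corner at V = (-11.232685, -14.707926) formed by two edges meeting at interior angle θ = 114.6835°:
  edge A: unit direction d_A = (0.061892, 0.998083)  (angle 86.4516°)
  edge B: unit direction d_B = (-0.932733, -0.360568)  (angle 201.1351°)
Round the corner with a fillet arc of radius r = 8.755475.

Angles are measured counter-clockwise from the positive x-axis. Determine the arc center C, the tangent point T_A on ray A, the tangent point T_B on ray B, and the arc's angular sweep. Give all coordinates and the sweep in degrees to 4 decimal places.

center=(-19.6240,-8.5649) T_A=(-10.8854,-9.1068) T_B=(-16.4671,-16.7314) sweep=65.3165

bisector direction at 143.7933° = (-0.806892,0.590699)
center distance |VC| = r/sin(θ/2) = 8.755475/sin(57.3417°) = 10.399609
C = V + |VC|·bis = (-19.6240,-8.5649)
T_A = V + ((C−V)·d_A)·d_A = V + 5.6119·d_A = (-10.8854,-9.1068)
T_B = V + ((C−V)·d_B)·d_B = V + 5.6119·d_B = (-16.4671,-16.7314)
sweep = 180° − θ = 65.3165°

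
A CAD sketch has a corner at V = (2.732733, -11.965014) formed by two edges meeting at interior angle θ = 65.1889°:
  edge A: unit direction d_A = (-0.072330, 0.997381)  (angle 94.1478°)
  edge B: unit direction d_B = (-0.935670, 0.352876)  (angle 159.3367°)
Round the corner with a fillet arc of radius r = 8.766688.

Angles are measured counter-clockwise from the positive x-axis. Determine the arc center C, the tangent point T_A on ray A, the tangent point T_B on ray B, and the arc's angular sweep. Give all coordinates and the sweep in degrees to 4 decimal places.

bisector direction at 126.7422° = (-0.598216,0.801335)
center distance |VC| = r/sin(θ/2) = 8.766688/sin(32.5945°) = 16.274112
C = V + |VC|·bis = (-7.0027,1.0760)
T_A = V + ((C−V)·d_A)·d_A = V + 13.7110·d_A = (1.7410,1.7101)
T_B = V + ((C−V)·d_B)·d_B = V + 13.7110·d_B = (-10.0963,-7.1267)
sweep = 180° − θ = 114.8111°

center=(-7.0027,1.0760) T_A=(1.7410,1.7101) T_B=(-10.0963,-7.1267) sweep=114.8111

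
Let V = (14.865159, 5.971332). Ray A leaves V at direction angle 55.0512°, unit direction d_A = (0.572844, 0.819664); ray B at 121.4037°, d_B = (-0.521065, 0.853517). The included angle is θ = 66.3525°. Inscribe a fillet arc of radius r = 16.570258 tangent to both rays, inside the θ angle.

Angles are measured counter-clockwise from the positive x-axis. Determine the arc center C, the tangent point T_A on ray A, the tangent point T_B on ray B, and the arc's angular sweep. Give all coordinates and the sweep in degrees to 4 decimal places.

bisector direction at 88.2275° = (0.030932,0.999521)
center distance |VC| = r/sin(θ/2) = 16.570258/sin(33.1763°) = 30.281001
C = V + |VC|·bis = (15.8018,36.2378)
T_A = V + ((C−V)·d_A)·d_A = V + 25.3449·d_A = (29.3839,26.7457)
T_B = V + ((C−V)·d_B)·d_B = V + 25.3449·d_B = (1.6588,27.6037)
sweep = 180° − θ = 113.6475°

center=(15.8018,36.2378) T_A=(29.3839,26.7457) T_B=(1.6588,27.6037) sweep=113.6475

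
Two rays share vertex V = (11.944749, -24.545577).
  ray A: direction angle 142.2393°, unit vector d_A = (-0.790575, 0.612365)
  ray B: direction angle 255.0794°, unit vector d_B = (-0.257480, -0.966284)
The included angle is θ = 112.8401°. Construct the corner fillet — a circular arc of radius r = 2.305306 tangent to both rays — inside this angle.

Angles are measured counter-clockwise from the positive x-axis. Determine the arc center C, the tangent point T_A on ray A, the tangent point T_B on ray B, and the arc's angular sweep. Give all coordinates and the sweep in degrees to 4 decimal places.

center=(9.3231,-25.4309) T_A=(10.7348,-23.6084) T_B=(11.5507,-26.0245) sweep=67.1599

bisector direction at 198.6593° = (-0.947438,-0.319941)
center distance |VC| = r/sin(θ/2) = 2.305306/sin(56.4201°) = 2.767093
C = V + |VC|·bis = (9.3231,-25.4309)
T_A = V + ((C−V)·d_A)·d_A = V + 1.5305·d_A = (10.7348,-23.6084)
T_B = V + ((C−V)·d_B)·d_B = V + 1.5305·d_B = (11.5507,-26.0245)
sweep = 180° − θ = 67.1599°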